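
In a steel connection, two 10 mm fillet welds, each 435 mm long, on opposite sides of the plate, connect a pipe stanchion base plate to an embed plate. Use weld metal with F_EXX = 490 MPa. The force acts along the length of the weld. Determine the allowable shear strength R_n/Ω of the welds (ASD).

R_n/Ω ≈ 904 kN

Effective throat t_e = 0.707 × 10 = 7.07 mm.
Total length L = 870 mm; A_we = 7.07 × 870 = 6151 mm².
F_nw = 0.6 F_EXX = 0.6 × 490 = 294 MPa.
R_n = 294 × 6151 × 10⁻³ = 1808 kN; R_n/Ω = 1808/2.0 = 904.2 kN.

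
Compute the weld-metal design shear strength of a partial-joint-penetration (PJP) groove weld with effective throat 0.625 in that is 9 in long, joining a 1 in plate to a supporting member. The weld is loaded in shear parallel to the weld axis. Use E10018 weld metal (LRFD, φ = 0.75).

φR_n ≈ 253 kips

E100XX → F_EXX = 100 ksi.
Effective throat (given) t_e = 0.625 in.
A_we = 0.625 × 9 = 5.625 in².
F_nw = 0.6 F_EXX = 60 ksi.
φR_n = 0.75 × 60 × 5.625 = 253.1 kips.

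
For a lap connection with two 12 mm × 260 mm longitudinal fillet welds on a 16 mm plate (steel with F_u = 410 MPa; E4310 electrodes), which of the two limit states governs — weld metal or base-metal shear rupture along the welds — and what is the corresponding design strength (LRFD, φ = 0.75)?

E43XX → F_EXX = 430 MPa.
t_e = 0.707 × 12 = 8.484 mm; L = 520 mm.
Weld metal: φR_n = 0.75 × 0.6 × 430 × 8.484 × 520 × 10⁻³ = 853.7 kN.
Base metal (shear rupture): φR_n = 0.75 × 0.6 × 410 × 16 × 520 × 10⁻³ = 1535 kN.
Governing: weld metal.

φR_n ≈ 854 kN (weld metal governs)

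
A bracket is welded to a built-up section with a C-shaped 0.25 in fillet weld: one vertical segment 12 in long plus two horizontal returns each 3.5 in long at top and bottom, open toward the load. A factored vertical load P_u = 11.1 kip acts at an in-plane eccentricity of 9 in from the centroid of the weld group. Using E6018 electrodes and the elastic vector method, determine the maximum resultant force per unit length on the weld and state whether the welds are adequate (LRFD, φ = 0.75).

E60XX → F_EXX = 60 ksi.
Total weld length L_w = 19 in. Treat welds as unit-width lines.
Centroid: x̄ = 2×3.5×1.75 / 19 = 0.6447 in from the vertical weld.
Polar moment about centroid: J = I_x + I_y = [12³/12 + 2×3.5×6²] + [12×0.6447² + 2(3.5³/12 + 3.5×1.105²)] = 416.7 in³.
Direct shear f_v = P/L_w = 11.1 / 19 = 0.5842 kip/in (vertical).
Torsion M = P·e = 11.1 × 9 = 99.9 kip·in.
Critical point at (x, y) = (2.855, 6) from centroid. f_tx = M·y/J = 1.438 kip/in; f_ty = M·x/J = 0.6845 kip/in.
Resultant f_max = √[f_tx² + (f_v + f_ty)²] = √[1.438² + (0.5842 + 0.6845)²] = 1.918 kip/in.
Capacity per unit length: φr_n = 0.75 × 0.6 × 60 × (0.707 × 0.25) = 4.772 kip/in.
1.918 ≤ 4.772 → adequate.

f_max ≈ 1.92 kip/in; adequate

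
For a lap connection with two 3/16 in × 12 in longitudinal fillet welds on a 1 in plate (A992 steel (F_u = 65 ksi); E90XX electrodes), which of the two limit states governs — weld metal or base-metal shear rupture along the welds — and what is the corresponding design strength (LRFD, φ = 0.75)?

φR_n ≈ 129 kip (weld metal governs)

E90XX → F_EXX = 90 ksi.
t_e = 0.707 × 0.1875 = 0.1326 in; L = 24 in.
Weld metal: φR_n = 0.75 × 0.6 × 90 × 0.1326 × 24 = 128.9 kip.
Base metal (shear rupture): φR_n = 0.75 × 0.6 × 65 × 1 × 24 = 702 kip.
Governing: weld metal.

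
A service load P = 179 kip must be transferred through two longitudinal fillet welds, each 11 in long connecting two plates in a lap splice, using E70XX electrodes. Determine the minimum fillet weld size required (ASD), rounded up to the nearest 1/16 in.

w = 9/16 in

E70XX → F_EXX = 70 ksi.
Total weld length L = 22 in.
Required throat t_e = P × Ω / (0.6 F_EXX × L) = 179 × 2.0 / (0.6 × 70 × 22) = 0.3874 in.
Required leg w = t_e / 0.707 = 0.548 in → use 9/16 in.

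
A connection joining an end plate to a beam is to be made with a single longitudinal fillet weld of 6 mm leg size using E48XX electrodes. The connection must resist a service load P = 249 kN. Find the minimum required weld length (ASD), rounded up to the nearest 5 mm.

E48XX → F_EXX = 480 MPa.
Throat t_e = 0.707 × 6 = 4.242 mm.
r_n/Ω = (0.6 × 480 × 4.242) / 2.0 = 610.8 N/mm = 0.6108 kN/mm.
L_req = P / (r_n/Ω) = 249 / 0.6108 = 407.6 mm total.
Round up → use L = 410 mm.

L = 410 mm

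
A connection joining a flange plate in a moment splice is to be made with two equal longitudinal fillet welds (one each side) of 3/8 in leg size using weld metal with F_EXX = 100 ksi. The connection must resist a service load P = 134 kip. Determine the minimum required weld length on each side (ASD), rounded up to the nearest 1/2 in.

Throat t_e = 0.707 × 0.375 = 0.2651 in.
r_n/Ω = (0.6 × 100 × 0.2651) / 2.0 = 7.954 kip/in.
L_req = P / (r_n/Ω) = 134 / 7.954 = 16.85 in total.
Per side: 16.85 / 2 = 8.424 in.
Round up → use L = 8.5 in on each side.

L = 8.5 in on each side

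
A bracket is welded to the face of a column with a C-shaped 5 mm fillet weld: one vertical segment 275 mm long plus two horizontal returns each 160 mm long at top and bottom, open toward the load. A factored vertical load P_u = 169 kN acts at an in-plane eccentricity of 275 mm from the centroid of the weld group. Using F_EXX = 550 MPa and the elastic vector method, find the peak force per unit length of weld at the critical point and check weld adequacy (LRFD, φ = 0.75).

f_max ≈ 1100 N/mm; NOT adequate

Total weld length L_w = 595 mm. Treat welds as unit-width lines.
Centroid: x̄ = 2×160×80 / 595 = 43.03 mm from the vertical weld.
Polar moment about centroid: J = I_x + I_y = [275³/12 + 2×160×137.5²] + [275×43.03² + 2(160³/12 + 160×36.97²)] = 9412000 mm³.
Direct shear f_v = P/L_w = 169×10³ / 595 = 284 N/mm (vertical).
Torsion M = P·e = 169×10³ × 275 = 46475000 N·mm.
Critical point at (x, y) = (117, 137.5) from centroid. f_tx = M·y/J = 678.9 N/mm; f_ty = M·x/J = 577.6 N/mm.
Resultant f_max = √[f_tx² + (f_v + f_ty)²] = √[678.9² + (284 + 577.6)²] = 1097 N/mm.
Capacity per unit length: φr_n = 0.75 × 0.6 × 550 × (0.707 × 5) = 874.9 N/mm.
1097 > 874.9 → NOT adequate.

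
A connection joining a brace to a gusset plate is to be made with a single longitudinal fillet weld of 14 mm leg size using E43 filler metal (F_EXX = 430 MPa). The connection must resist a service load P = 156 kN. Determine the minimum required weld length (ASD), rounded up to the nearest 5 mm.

L = 125 mm

Throat t_e = 0.707 × 14 = 9.898 mm.
r_n/Ω = (0.6 × 430 × 9.898) / 2.0 = 1277 N/mm = 1.277 kN/mm.
L_req = P / (r_n/Ω) = 156 / 1.277 = 122.2 mm total.
Round up → use L = 125 mm.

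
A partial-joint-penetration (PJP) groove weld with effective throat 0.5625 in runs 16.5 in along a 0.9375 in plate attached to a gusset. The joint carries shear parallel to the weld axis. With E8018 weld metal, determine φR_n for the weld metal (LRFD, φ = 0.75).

E80XX → F_EXX = 80 ksi.
Effective throat (given) t_e = 0.5625 in.
A_we = 0.5625 × 16.5 = 9.281 in².
F_nw = 0.6 F_EXX = 48 ksi.
φR_n = 0.75 × 48 × 9.281 = 334.1 kip.

φR_n ≈ 334 kip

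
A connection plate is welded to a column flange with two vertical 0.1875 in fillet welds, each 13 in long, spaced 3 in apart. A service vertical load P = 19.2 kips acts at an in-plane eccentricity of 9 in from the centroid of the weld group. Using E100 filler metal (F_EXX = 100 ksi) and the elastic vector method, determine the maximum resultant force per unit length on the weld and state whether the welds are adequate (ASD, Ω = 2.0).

Total weld length L_w = 26 in. Treat welds as unit-width lines.
Polar moment about centroid: J = 2[d³/12 + d(b/2)²] = 2[13³/12 + 13×1.5²] = 424.7 in³.
Direct shear f_v = P/L_w = 19.2 / 26 = 0.7385 kip/in (vertical).
Torsion M = P·e = 19.2 × 9 = 172.8 kip·in.
Critical point at (x, y) = (1.5, 6.5) from centroid. f_tx = M·y/J = 2.645 kip/in; f_ty = M·x/J = 0.6104 kip/in.
Resultant f_max = √[f_tx² + (f_v + f_ty)²] = √[2.645² + (0.7385 + 0.6104)²] = 2.969 kip/in.
Capacity per unit length: r_n/Ω = (1/2.0) × 0.6 × 100 × (0.707 × 0.1875) = 3.977 kip/in.
2.969 ≤ 3.977 → adequate.

f_max ≈ 2.97 kip/in; adequate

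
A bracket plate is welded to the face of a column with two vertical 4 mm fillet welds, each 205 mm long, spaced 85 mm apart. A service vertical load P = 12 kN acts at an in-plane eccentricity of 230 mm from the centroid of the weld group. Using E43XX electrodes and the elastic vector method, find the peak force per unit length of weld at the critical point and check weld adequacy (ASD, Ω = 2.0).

E43XX → F_EXX = 430 MPa.
Total weld length L_w = 410 mm. Treat welds as unit-width lines.
Polar moment about centroid: J = 2[d³/12 + d(b/2)²] = 2[205³/12 + 205×42.5²] = 2176000 mm³.
Direct shear f_v = P/L_w = 12×10³ / 410 = 29.27 N/mm (vertical).
Torsion M = P·e = 12×10³ × 230 = 2760000 N·mm.
Critical point at (x, y) = (42.5, 102.5) from centroid. f_tx = M·y/J = 130 N/mm; f_ty = M·x/J = 53.9 N/mm.
Resultant f_max = √[f_tx² + (f_v + f_ty)²] = √[130² + (29.27 + 53.9)²] = 154.3 N/mm.
Capacity per unit length: r_n/Ω = (1/2.0) × 0.6 × 430 × (0.707 × 4) = 364.8 N/mm.
154.3 ≤ 364.8 → adequate.

f_max ≈ 154 N/mm; adequate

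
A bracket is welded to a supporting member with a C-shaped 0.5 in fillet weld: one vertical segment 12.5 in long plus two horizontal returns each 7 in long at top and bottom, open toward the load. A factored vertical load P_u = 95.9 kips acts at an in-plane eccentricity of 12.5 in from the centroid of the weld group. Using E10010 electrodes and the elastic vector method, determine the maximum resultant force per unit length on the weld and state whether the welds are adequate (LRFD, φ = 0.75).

f_max ≈ 14 kip/in; adequate

E100XX → F_EXX = 100 ksi.
Total weld length L_w = 26.5 in. Treat welds as unit-width lines.
Centroid: x̄ = 2×7×3.5 / 26.5 = 1.849 in from the vertical weld.
Polar moment about centroid: J = I_x + I_y = [12.5³/12 + 2×7×6.25²] + [12.5×1.849² + 2(7³/12 + 7×1.651²)] = 847.7 in³.
Direct shear f_v = P/L_w = 95.9 / 26.5 = 3.619 kip/in (vertical).
Torsion M = P·e = 95.9 × 12.5 = 1198.8 kip·in.
Critical point at (x, y) = (5.151, 6.25) from centroid. f_tx = M·y/J = 8.838 kip/in; f_ty = M·x/J = 7.284 kip/in.
Resultant f_max = √[f_tx² + (f_v + f_ty)²] = √[8.838² + (3.619 + 7.284)²] = 14.04 kip/in.
Capacity per unit length: φr_n = 0.75 × 0.6 × 100 × (0.707 × 0.5) = 15.91 kip/in.
14.04 ≤ 15.91 → adequate.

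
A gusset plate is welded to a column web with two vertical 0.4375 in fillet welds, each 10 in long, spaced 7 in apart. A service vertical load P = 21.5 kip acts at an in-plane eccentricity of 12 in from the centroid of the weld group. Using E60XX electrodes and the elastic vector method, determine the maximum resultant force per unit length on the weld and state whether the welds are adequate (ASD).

E60XX → F_EXX = 60 ksi.
Total weld length L_w = 20 in. Treat welds as unit-width lines.
Polar moment about centroid: J = 2[d³/12 + d(b/2)²] = 2[10³/12 + 10×3.5²] = 411.7 in³.
Direct shear f_v = P/L_w = 21.5 / 20 = 1.075 kip/in (vertical).
Torsion M = P·e = 21.5 × 12 = 258 kip·in.
Critical point at (x, y) = (3.5, 5) from centroid. f_tx = M·y/J = 3.134 kip/in; f_ty = M·x/J = 2.194 kip/in.
Resultant f_max = √[f_tx² + (f_v + f_ty)²] = √[3.134² + (1.075 + 2.194)²] = 4.528 kip/in.
Capacity per unit length: r_n/Ω = (1/2.0) × 0.6 × 60 × (0.707 × 0.4375) = 5.568 kip/in.
4.528 ≤ 5.568 → adequate.

f_max ≈ 4.53 kip/in; adequate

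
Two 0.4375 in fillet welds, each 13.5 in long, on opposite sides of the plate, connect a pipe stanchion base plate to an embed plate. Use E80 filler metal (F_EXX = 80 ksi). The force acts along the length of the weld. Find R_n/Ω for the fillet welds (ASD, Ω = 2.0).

Effective throat t_e = 0.707 × 0.4375 = 0.3093 in.
Total length L = 27 in; A_we = 0.3093 × 27 = 8.351 in².
F_nw = 0.6 F_EXX = 0.6 × 80 = 48 ksi.
R_n = 48 × 8.351 = 400.9 kip; R_n/Ω = 400.9/2.0 = 200.4 kip.

R_n/Ω ≈ 200 kip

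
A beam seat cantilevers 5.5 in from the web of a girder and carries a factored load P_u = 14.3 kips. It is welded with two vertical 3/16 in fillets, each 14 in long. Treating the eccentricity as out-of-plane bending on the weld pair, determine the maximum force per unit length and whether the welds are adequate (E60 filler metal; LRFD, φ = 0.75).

E60XX → F_EXX = 60 ksi.
L_w = 2 × 14 = 28 in; section modulus (unit throat) S = 2 × L²/6 = 65.33 in².
Direct shear f_v = P/L_w = 14.3/28 = 0.5107 kip/in.
Moment M = P × e = 14.3 × 5.5 = 78.65 kip·in; bending f_b = M/S = 1.204 kip/in.
f_max = √(f_v² + f_b²) = √(0.5107² + 1.204²) = 1.308 kip/in.
φr_n = 0.75 × 0.6 × 60 × (0.707 × 0.1875) = 3.579 kip/in → adequate.

f_max ≈ 1.31 kip/in; adequate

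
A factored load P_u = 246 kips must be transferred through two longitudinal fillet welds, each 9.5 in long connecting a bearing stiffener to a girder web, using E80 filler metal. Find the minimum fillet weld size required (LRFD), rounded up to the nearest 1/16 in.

w = 9/16 in

E80XX → F_EXX = 80 ksi.
Total weld length L = 19 in.
Required throat t_e = P_u / (φ × 0.6 F_EXX × L) = 246 / (0.75 × 0.6 × 80 × 19) = 0.3596 in.
Required leg w = t_e / 0.707 = 0.5087 in → use 9/16 in.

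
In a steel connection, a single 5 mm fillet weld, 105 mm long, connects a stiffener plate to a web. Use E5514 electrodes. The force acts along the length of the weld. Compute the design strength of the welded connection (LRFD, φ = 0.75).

E55XX → F_EXX = 550 MPa.
Effective throat t_e = 0.707 × 5 = 3.535 mm.
Total length L = 105 mm; A_we = 3.535 × 105 = 371.2 mm².
F_nw = 0.6 F_EXX = 0.6 × 550 = 330 MPa.
φR_n = 0.75 × 330 × 371.2 × 10⁻³ = 91.87 kN.

φR_n ≈ 91.9 kN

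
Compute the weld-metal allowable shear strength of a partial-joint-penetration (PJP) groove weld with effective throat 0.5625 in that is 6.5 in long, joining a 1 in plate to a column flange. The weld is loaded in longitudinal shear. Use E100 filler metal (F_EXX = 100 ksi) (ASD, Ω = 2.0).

R_n/Ω ≈ 110 kip

Effective throat (given) t_e = 0.5625 in.
A_we = 0.5625 × 6.5 = 3.656 in².
F_nw = 0.6 F_EXX = 60 ksi.
R_n/Ω = (60 × 3.656) / 2.0 = 109.7 kip.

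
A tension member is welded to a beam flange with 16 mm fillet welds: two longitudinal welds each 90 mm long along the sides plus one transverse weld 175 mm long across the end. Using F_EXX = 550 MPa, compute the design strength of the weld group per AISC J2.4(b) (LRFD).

t_e = 0.707 × 16 = 11.31 mm.
R_nwl = 0.6 × 550 × 11.31 × 180 × 10⁻³ = 671.9 kN (longitudinal, 2 welds).
R_nwt = 0.6 × 550 × 11.31 × 175 × 10⁻³ = 653.3 kN (transverse, base value).
(i) R_nwl + R_nwt = 1325 kN; (ii) 0.85 R_nwl + 1.5 R_nwt = 1551 kN.
R_n = max = 1551 kN [governs: (ii)]; φR_n = 1163 kN.

φR_n ≈ 1160 kN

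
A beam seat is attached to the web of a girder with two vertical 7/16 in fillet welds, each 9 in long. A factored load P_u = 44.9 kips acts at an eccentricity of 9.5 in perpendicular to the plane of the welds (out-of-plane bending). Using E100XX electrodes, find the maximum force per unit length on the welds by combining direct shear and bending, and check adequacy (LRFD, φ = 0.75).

f_max ≈ 16 kip/in; NOT adequate

E100XX → F_EXX = 100 ksi.
L_w = 2 × 9 = 18 in; section modulus (unit throat) S = 2 × L²/6 = 27 in².
Direct shear f_v = P/L_w = 44.9/18 = 2.494 kip/in.
Moment M = P × e = 44.9 × 9.5 = 426.55 kip·in; bending f_b = M/S = 15.8 kip/in.
f_max = √(f_v² + f_b²) = √(2.494² + 15.8²) = 15.99 kip/in.
φr_n = 0.75 × 0.6 × 100 × (0.707 × 0.4375) = 13.92 kip/in → NOT adequate.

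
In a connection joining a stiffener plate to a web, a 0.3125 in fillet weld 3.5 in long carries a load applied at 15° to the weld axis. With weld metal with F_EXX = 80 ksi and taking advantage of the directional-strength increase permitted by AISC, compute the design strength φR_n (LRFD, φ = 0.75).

t_e = 0.707 × 0.3125 = 0.2209 in; A_we = 0.2209 × 3.5 = 0.7733 in².
Directional factor: 1.0 + 0.5 sin^1.5(15°) = 1.066.
F_nw = 0.6 × 80 × 1.066 = 51.16 ksi.
φR_n = 0.75 × 51.16 × 0.7733 = 29.67 kips.

φR_n ≈ 29.7 kips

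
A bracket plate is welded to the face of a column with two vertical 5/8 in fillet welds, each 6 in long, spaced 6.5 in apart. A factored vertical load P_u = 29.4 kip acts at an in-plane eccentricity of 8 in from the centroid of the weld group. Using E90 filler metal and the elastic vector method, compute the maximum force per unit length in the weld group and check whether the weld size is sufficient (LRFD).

E90XX → F_EXX = 90 ksi.
Total weld length L_w = 12 in. Treat welds as unit-width lines.
Polar moment about centroid: J = 2[d³/12 + d(b/2)²] = 2[6³/12 + 6×3.25²] = 162.8 in³.
Direct shear f_v = P/L_w = 29.4 / 12 = 2.45 kip/in (vertical).
Torsion M = P·e = 29.4 × 8 = 235.2 kip·in.
Critical point at (x, y) = (3.25, 3) from centroid. f_tx = M·y/J = 4.335 kip/in; f_ty = M·x/J = 4.697 kip/in.
Resultant f_max = √[f_tx² + (f_v + f_ty)²] = √[4.335² + (2.45 + 4.697)²] = 8.359 kip/in.
Capacity per unit length: φr_n = 0.75 × 0.6 × 90 × (0.707 × 0.625) = 17.9 kip/in.
8.359 ≤ 17.9 → adequate.

f_max ≈ 8.36 kip/in; adequate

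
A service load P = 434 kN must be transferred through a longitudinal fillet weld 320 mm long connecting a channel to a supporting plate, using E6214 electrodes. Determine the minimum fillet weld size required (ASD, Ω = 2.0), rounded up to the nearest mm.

w = 11 mm

E62XX → F_EXX = 620 MPa.
Total weld length L = 320 mm.
Required throat t_e = P × Ω / (0.6 F_EXX × L) = 434 × 2.0 / (0.6 × 620 × 320 × 10⁻³) = 7.292 mm.
Required leg w = t_e / 0.707 = 10.31 mm → use 11 mm.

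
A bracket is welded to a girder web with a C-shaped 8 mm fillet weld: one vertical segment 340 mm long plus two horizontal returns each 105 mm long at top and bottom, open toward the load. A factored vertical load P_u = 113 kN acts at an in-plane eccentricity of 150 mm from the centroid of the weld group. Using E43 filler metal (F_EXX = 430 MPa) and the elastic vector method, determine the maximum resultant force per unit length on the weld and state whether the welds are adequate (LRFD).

f_max ≈ 456 N/mm; adequate

Total weld length L_w = 550 mm. Treat welds as unit-width lines.
Centroid: x̄ = 2×105×52.5 / 550 = 20.05 mm from the vertical weld.
Polar moment about centroid: J = I_x + I_y = [340³/12 + 2×105×170²] + [340×20.05² + 2(105³/12 + 105×32.45²)] = 9895000 mm³.
Direct shear f_v = P/L_w = 113×10³ / 550 = 205.5 N/mm (vertical).
Torsion M = P·e = 113×10³ × 150 = 16950000 N·mm.
Critical point at (x, y) = (84.95, 170) from centroid. f_tx = M·y/J = 291.2 N/mm; f_ty = M·x/J = 145.5 N/mm.
Resultant f_max = √[f_tx² + (f_v + f_ty)²] = √[291.2² + (205.5 + 145.5)²] = 456.1 N/mm.
Capacity per unit length: φr_n = 0.75 × 0.6 × 430 × (0.707 × 8) = 1094 N/mm.
456.1 ≤ 1094 → adequate.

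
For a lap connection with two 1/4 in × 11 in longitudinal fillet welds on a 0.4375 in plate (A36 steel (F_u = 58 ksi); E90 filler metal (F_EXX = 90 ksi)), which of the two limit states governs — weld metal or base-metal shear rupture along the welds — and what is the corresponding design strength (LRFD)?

φR_n ≈ 157 kips (weld metal governs)

t_e = 0.707 × 0.25 = 0.1767 in; L = 22 in.
Weld metal: φR_n = 0.75 × 0.6 × 90 × 0.1767 × 22 = 157.5 kips.
Base metal (shear rupture): φR_n = 0.75 × 0.6 × 58 × 0.4375 × 22 = 251.2 kips.
Governing: weld metal.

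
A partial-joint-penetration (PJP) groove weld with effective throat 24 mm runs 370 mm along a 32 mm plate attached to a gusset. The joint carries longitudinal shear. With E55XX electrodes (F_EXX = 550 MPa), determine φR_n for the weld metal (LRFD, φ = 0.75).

φR_n ≈ 2200 kN

Effective throat (given) t_e = 24 mm.
A_we = 24 × 370 = 8880 mm².
F_nw = 0.6 F_EXX = 330 MPa.
φR_n = 0.75 × 330 × 8880 × 10⁻³ = 2198 kN.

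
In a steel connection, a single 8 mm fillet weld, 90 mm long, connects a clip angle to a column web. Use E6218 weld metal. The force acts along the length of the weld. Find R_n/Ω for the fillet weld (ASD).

E62XX → F_EXX = 620 MPa.
Effective throat t_e = 0.707 × 8 = 5.656 mm.
Total length L = 90 mm; A_we = 5.656 × 90 = 509 mm².
F_nw = 0.6 F_EXX = 0.6 × 620 = 372 MPa.
R_n = 372 × 509 × 10⁻³ = 189.4 kN; R_n/Ω = 189.4/2.0 = 94.68 kN.

R_n/Ω ≈ 94.7 kN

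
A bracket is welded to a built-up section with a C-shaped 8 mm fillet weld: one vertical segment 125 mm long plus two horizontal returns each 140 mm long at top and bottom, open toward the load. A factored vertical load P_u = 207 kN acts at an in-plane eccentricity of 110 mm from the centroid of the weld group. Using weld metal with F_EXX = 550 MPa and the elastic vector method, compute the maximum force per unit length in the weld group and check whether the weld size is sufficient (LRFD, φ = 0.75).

Total weld length L_w = 405 mm. Treat welds as unit-width lines.
Centroid: x̄ = 2×140×70 / 405 = 48.4 mm from the vertical weld.
Polar moment about centroid: J = I_x + I_y = [125³/12 + 2×140×62.5²] + [125×48.4² + 2(140³/12 + 140×21.6²)] = 2137000 mm³.
Direct shear f_v = P/L_w = 207×10³ / 405 = 511.1 N/mm (vertical).
Torsion M = P·e = 207×10³ × 110 = 22770000 N·mm.
Critical point at (x, y) = (91.6, 62.5) from centroid. f_tx = M·y/J = 665.9 N/mm; f_ty = M·x/J = 975.9 N/mm.
Resultant f_max = √[f_tx² + (f_v + f_ty)²] = √[665.9² + (511.1 + 975.9)²] = 1629 N/mm.
Capacity per unit length: φr_n = 0.75 × 0.6 × 550 × (0.707 × 8) = 1400 N/mm.
1629 > 1400 → NOT adequate.

f_max ≈ 1630 N/mm; NOT adequate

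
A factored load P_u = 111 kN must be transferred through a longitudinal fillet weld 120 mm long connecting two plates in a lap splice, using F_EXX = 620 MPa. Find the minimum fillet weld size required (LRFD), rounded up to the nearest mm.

w = 5 mm

Total weld length L = 120 mm.
Required throat t_e = P_u / (φ × 0.6 F_EXX × L) = 111 / (0.75 × 0.6 × 620 × 120 × 10⁻³) = 3.315 mm.
Required leg w = t_e / 0.707 = 4.689 mm → use 5 mm.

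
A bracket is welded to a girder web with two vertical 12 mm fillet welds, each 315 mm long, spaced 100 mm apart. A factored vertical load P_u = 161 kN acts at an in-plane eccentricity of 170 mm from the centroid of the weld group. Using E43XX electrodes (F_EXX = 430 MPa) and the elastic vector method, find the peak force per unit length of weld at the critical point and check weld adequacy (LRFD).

f_max ≈ 783 N/mm; adequate

Total weld length L_w = 630 mm. Treat welds as unit-width lines.
Polar moment about centroid: J = 2[d³/12 + d(b/2)²] = 2[315³/12 + 315×50²] = 6784000 mm³.
Direct shear f_v = P/L_w = 161×10³ / 630 = 255.6 N/mm (vertical).
Torsion M = P·e = 161×10³ × 170 = 27370000 N·mm.
Critical point at (x, y) = (50, 157.5) from centroid. f_tx = M·y/J = 635.4 N/mm; f_ty = M·x/J = 201.7 N/mm.
Resultant f_max = √[f_tx² + (f_v + f_ty)²] = √[635.4² + (255.6 + 201.7)²] = 782.8 N/mm.
Capacity per unit length: φr_n = 0.75 × 0.6 × 430 × (0.707 × 12) = 1642 N/mm.
782.8 ≤ 1642 → adequate.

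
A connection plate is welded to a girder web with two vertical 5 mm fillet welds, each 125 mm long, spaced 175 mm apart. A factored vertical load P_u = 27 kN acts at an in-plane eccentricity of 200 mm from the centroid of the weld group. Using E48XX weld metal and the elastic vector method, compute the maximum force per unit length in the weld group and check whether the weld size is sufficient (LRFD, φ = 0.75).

E48XX → F_EXX = 480 MPa.
Total weld length L_w = 250 mm. Treat welds as unit-width lines.
Polar moment about centroid: J = 2[d³/12 + d(b/2)²] = 2[125³/12 + 125×87.5²] = 2240000 mm³.
Direct shear f_v = P/L_w = 27×10³ / 250 = 108 N/mm (vertical).
Torsion M = P·e = 27×10³ × 200 = 5400000 N·mm.
Critical point at (x, y) = (87.5, 62.5) from centroid. f_tx = M·y/J = 150.7 N/mm; f_ty = M·x/J = 211 N/mm.
Resultant f_max = √[f_tx² + (f_v + f_ty)²] = √[150.7² + (108 + 211)²] = 352.8 N/mm.
Capacity per unit length: φr_n = 0.75 × 0.6 × 480 × (0.707 × 5) = 763.6 N/mm.
352.8 ≤ 763.6 → adequate.

f_max ≈ 353 N/mm; adequate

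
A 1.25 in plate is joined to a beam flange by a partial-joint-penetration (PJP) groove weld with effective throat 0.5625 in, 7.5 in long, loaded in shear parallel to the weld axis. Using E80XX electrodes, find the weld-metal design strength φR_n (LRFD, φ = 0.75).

E80XX → F_EXX = 80 ksi.
Effective throat (given) t_e = 0.5625 in.
A_we = 0.5625 × 7.5 = 4.219 in².
F_nw = 0.6 F_EXX = 48 ksi.
φR_n = 0.75 × 48 × 4.219 = 151.9 kip.

φR_n ≈ 152 kip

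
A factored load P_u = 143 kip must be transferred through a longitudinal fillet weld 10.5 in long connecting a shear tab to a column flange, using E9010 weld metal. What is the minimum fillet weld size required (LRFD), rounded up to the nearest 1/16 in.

w = 1/2 in

E90XX → F_EXX = 90 ksi.
Total weld length L = 10.5 in.
Required throat t_e = P_u / (φ × 0.6 F_EXX × L) = 143 / (0.75 × 0.6 × 90 × 10.5) = 0.3363 in.
Required leg w = t_e / 0.707 = 0.4756 in → use 1/2 in.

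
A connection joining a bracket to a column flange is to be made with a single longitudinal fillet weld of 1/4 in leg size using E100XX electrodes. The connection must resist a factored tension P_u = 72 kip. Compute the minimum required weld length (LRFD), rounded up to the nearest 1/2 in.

L = 9.5 in

E100XX → F_EXX = 100 ksi.
Throat t_e = 0.707 × 0.25 = 0.1767 in.
φr_n = 0.75 × 0.6 × 100 × 0.1767 = 7.954 kip/in.
L_req = P_u / φr_n = 72 / 7.954 = 9.052 in total.
Round up → use L = 9.5 in.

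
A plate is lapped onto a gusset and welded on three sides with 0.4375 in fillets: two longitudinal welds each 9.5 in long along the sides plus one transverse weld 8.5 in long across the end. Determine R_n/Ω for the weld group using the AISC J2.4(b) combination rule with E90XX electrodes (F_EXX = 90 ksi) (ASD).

t_e = 0.707 × 0.4375 = 0.3093 in.
R_nwl = 0.6 × 90 × 0.3093 × 19 = 317.4 kips (longitudinal, 2 welds).
R_nwt = 0.6 × 90 × 0.3093 × 8.5 = 142 kips (transverse, base value).
(i) R_nwl + R_nwt = 459.3 kips; (ii) 0.85 R_nwl + 1.5 R_nwt = 482.7 kips.
R_n = max = 482.7 kips [governs: (ii)]; R_n/Ω = 241.4 kips.

R_n/Ω ≈ 241 kips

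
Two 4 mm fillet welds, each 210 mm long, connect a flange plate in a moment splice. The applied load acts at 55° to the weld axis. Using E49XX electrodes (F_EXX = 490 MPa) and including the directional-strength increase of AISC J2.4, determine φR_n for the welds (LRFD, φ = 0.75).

t_e = 0.707 × 4 = 2.828 mm; A_we = 2.828 × 420 = 1188 mm².
Directional factor: 1.0 + 0.5 sin^1.5(55°) = 1.371.
F_nw = 0.6 × 490 × 1.371 = 403 MPa.
φR_n = 0.75 × 403 × 1188 × 10⁻³ = 359 kN.

φR_n ≈ 359 kN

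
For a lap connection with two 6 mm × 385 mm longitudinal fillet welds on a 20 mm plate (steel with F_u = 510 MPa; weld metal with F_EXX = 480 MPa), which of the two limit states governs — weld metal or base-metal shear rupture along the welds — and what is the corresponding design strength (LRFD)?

φR_n ≈ 706 kN (weld metal governs)

t_e = 0.707 × 6 = 4.242 mm; L = 770 mm.
Weld metal: φR_n = 0.75 × 0.6 × 480 × 4.242 × 770 × 10⁻³ = 705.5 kN.
Base metal (shear rupture): φR_n = 0.75 × 0.6 × 510 × 20 × 770 × 10⁻³ = 3534 kN.
Governing: weld metal.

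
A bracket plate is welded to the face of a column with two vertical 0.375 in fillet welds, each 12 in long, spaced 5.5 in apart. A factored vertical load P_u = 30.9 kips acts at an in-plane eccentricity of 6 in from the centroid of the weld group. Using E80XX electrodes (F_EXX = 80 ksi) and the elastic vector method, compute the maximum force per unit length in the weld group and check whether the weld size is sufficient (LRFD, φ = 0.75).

Total weld length L_w = 24 in. Treat welds as unit-width lines.
Polar moment about centroid: J = 2[d³/12 + d(b/2)²] = 2[12³/12 + 12×2.75²] = 469.5 in³.
Direct shear f_v = P/L_w = 30.9 / 24 = 1.287 kip/in (vertical).
Torsion M = P·e = 30.9 × 6 = 185.4 kip·in.
Critical point at (x, y) = (2.75, 6) from centroid. f_tx = M·y/J = 2.369 kip/in; f_ty = M·x/J = 1.086 kip/in.
Resultant f_max = √[f_tx² + (f_v + f_ty)²] = √[2.369² + (1.287 + 1.086)²] = 3.354 kip/in.
Capacity per unit length: φr_n = 0.75 × 0.6 × 80 × (0.707 × 0.375) = 9.544 kip/in.
3.354 ≤ 9.544 → adequate.

f_max ≈ 3.35 kip/in; adequate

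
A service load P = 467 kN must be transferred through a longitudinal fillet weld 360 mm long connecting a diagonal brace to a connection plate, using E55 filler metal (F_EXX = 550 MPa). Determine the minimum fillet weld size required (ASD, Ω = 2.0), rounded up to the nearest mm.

w = 12 mm

Total weld length L = 360 mm.
Required throat t_e = P × Ω / (0.6 F_EXX × L) = 467 × 2.0 / (0.6 × 550 × 360 × 10⁻³) = 7.862 mm.
Required leg w = t_e / 0.707 = 11.12 mm → use 12 mm.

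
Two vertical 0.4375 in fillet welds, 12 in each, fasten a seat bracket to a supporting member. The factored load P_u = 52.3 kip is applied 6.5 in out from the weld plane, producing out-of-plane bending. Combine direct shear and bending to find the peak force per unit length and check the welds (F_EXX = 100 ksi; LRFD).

f_max ≈ 7.41 kip/in; adequate

L_w = 2 × 12 = 24 in; section modulus (unit throat) S = 2 × L²/6 = 48 in².
Direct shear f_v = P/L_w = 52.3/24 = 2.179 kip/in.
Moment M = P × e = 52.3 × 6.5 = 339.95 kip·in; bending f_b = M/S = 7.082 kip/in.
f_max = √(f_v² + f_b²) = √(2.179² + 7.082²) = 7.41 kip/in.
φr_n = 0.75 × 0.6 × 100 × (0.707 × 0.4375) = 13.92 kip/in → adequate.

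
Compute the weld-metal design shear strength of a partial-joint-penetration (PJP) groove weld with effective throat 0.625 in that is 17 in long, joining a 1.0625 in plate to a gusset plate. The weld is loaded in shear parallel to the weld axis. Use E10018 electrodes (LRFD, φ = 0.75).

φR_n ≈ 478 kip

E100XX → F_EXX = 100 ksi.
Effective throat (given) t_e = 0.625 in.
A_we = 0.625 × 17 = 10.62 in².
F_nw = 0.6 F_EXX = 60 ksi.
φR_n = 0.75 × 60 × 10.62 = 478.1 kip.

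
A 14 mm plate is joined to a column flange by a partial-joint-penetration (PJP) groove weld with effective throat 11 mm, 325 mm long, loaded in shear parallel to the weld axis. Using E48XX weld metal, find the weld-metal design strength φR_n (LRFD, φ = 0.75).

φR_n ≈ 772 kN

E48XX → F_EXX = 480 MPa.
Effective throat (given) t_e = 11 mm.
A_we = 11 × 325 = 3575 mm².
F_nw = 0.6 F_EXX = 288 MPa.
φR_n = 0.75 × 288 × 3575 × 10⁻³ = 772.2 kN.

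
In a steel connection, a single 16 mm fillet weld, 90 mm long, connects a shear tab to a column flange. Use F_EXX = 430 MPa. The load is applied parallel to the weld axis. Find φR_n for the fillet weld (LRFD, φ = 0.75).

Effective throat t_e = 0.707 × 16 = 11.31 mm.
Total length L = 90 mm; A_we = 11.31 × 90 = 1018 mm².
F_nw = 0.6 F_EXX = 0.6 × 430 = 258 MPa.
φR_n = 0.75 × 258 × 1018 × 10⁻³ = 197 kN.

φR_n ≈ 197 kN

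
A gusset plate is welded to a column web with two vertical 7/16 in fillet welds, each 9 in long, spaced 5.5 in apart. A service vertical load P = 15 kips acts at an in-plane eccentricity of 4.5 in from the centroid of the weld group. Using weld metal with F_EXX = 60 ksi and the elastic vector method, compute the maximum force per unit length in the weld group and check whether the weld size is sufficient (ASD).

f_max ≈ 1.95 kip/in; adequate

Total weld length L_w = 18 in. Treat welds as unit-width lines.
Polar moment about centroid: J = 2[d³/12 + d(b/2)²] = 2[9³/12 + 9×2.75²] = 257.6 in³.
Direct shear f_v = P/L_w = 15 / 18 = 0.8333 kip/in (vertical).
Torsion M = P·e = 15 × 4.5 = 67.5 kip·in.
Critical point at (x, y) = (2.75, 4.5) from centroid. f_tx = M·y/J = 1.179 kip/in; f_ty = M·x/J = 0.7205 kip/in.
Resultant f_max = √[f_tx² + (f_v + f_ty)²] = √[1.179² + (0.8333 + 0.7205)²] = 1.951 kip/in.
Capacity per unit length: r_n/Ω = (1/2.0) × 0.6 × 60 × (0.707 × 0.4375) = 5.568 kip/in.
1.951 ≤ 5.568 → adequate.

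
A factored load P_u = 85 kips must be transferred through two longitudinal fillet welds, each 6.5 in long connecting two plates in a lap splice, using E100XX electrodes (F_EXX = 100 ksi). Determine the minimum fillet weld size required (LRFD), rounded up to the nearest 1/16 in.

w = 1/4 in

Total weld length L = 13 in.
Required throat t_e = P_u / (φ × 0.6 F_EXX × L) = 85 / (0.75 × 0.6 × 100 × 13) = 0.1453 in.
Required leg w = t_e / 0.707 = 0.2055 in → use 1/4 in.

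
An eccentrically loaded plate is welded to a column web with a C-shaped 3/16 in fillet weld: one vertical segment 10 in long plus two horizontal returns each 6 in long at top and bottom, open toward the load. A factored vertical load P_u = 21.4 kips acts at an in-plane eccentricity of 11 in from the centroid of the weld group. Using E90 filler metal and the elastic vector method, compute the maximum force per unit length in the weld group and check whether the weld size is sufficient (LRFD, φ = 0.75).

E90XX → F_EXX = 90 ksi.
Total weld length L_w = 22 in. Treat welds as unit-width lines.
Centroid: x̄ = 2×6×3 / 22 = 1.636 in from the vertical weld.
Polar moment about centroid: J = I_x + I_y = [10³/12 + 2×6×5²] + [10×1.636² + 2(6³/12 + 6×1.364²)] = 468.4 in³.
Direct shear f_v = P/L_w = 21.4 / 22 = 0.9727 kip/in (vertical).
Torsion M = P·e = 21.4 × 11 = 235.4 kip·in.
Critical point at (x, y) = (4.364, 5) from centroid. f_tx = M·y/J = 2.513 kip/in; f_ty = M·x/J = 2.193 kip/in.
Resultant f_max = √[f_tx² + (f_v + f_ty)²] = √[2.513² + (0.9727 + 2.193)²] = 4.042 kip/in.
Capacity per unit length: φr_n = 0.75 × 0.6 × 90 × (0.707 × 0.1875) = 5.369 kip/in.
4.042 ≤ 5.369 → adequate.

f_max ≈ 4.04 kip/in; adequate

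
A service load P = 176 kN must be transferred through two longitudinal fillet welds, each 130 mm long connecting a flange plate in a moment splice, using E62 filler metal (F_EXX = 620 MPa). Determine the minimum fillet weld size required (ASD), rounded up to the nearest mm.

Total weld length L = 260 mm.
Required throat t_e = P × Ω / (0.6 F_EXX × L) = 176 × 2.0 / (0.6 × 620 × 260 × 10⁻³) = 3.639 mm.
Required leg w = t_e / 0.707 = 5.148 mm → use 6 mm.

w = 6 mm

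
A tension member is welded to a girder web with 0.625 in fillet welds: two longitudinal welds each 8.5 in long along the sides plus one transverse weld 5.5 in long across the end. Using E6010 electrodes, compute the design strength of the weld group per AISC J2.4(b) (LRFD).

E60XX → F_EXX = 60 ksi.
t_e = 0.707 × 0.625 = 0.4419 in.
R_nwl = 0.6 × 60 × 0.4419 × 17 = 270.4 kips (longitudinal, 2 welds).
R_nwt = 0.6 × 60 × 0.4419 × 5.5 = 87.49 kips (transverse, base value).
(i) R_nwl + R_nwt = 357.9 kips; (ii) 0.85 R_nwl + 1.5 R_nwt = 361.1 kips.
R_n = max = 361.1 kips [governs: (ii)]; φR_n = 270.8 kips.

φR_n ≈ 271 kips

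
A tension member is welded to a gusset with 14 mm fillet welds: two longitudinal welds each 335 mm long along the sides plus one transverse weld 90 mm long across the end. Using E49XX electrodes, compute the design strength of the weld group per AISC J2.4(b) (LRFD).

φR_n ≈ 1660 kN

E49XX → F_EXX = 490 MPa.
t_e = 0.707 × 14 = 9.898 mm.
R_nwl = 0.6 × 490 × 9.898 × 670 × 10⁻³ = 1950 kN (longitudinal, 2 welds).
R_nwt = 0.6 × 490 × 9.898 × 90 × 10⁻³ = 261.9 kN (transverse, base value).
(i) R_nwl + R_nwt = 2212 kN; (ii) 0.85 R_nwl + 1.5 R_nwt = 2050 kN.
R_n = max = 2212 kN [governs: (i)]; φR_n = 1659 kN.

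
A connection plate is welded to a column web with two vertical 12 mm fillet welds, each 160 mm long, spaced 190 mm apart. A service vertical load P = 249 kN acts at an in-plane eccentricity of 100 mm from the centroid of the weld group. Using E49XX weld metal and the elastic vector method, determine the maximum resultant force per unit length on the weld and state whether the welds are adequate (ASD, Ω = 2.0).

f_max ≈ 1540 N/mm; NOT adequate

E49XX → F_EXX = 490 MPa.
Total weld length L_w = 320 mm. Treat welds as unit-width lines.
Polar moment about centroid: J = 2[d³/12 + d(b/2)²] = 2[160³/12 + 160×95²] = 3571000 mm³.
Direct shear f_v = P/L_w = 249×10³ / 320 = 778.1 N/mm (vertical).
Torsion M = P·e = 249×10³ × 100 = 24900000 N·mm.
Critical point at (x, y) = (95, 80) from centroid. f_tx = M·y/J = 557.9 N/mm; f_ty = M·x/J = 662.5 N/mm.
Resultant f_max = √[f_tx² + (f_v + f_ty)²] = √[557.9² + (778.1 + 662.5)²] = 1545 N/mm.
Capacity per unit length: r_n/Ω = (1/2.0) × 0.6 × 490 × (0.707 × 12) = 1247 N/mm.
1545 > 1247 → NOT adequate.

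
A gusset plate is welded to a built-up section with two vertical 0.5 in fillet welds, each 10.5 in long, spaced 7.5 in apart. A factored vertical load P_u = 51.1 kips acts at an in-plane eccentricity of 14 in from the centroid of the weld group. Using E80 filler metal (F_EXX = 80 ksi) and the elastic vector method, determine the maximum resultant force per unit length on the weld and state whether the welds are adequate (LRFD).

Total weld length L_w = 21 in. Treat welds as unit-width lines.
Polar moment about centroid: J = 2[d³/12 + d(b/2)²] = 2[10.5³/12 + 10.5×3.75²] = 488.2 in³.
Direct shear f_v = P/L_w = 51.1 / 21 = 2.433 kip/in (vertical).
Torsion M = P·e = 51.1 × 14 = 715.4 kip·in.
Critical point at (x, y) = (3.75, 5.25) from centroid. f_tx = M·y/J = 7.692 kip/in; f_ty = M·x/J = 5.495 kip/in.
Resultant f_max = √[f_tx² + (f_v + f_ty)²] = √[7.692² + (2.433 + 5.495)²] = 11.05 kip/in.
Capacity per unit length: φr_n = 0.75 × 0.6 × 80 × (0.707 × 0.5) = 12.73 kip/in.
11.05 ≤ 12.73 → adequate.

f_max ≈ 11 kip/in; adequate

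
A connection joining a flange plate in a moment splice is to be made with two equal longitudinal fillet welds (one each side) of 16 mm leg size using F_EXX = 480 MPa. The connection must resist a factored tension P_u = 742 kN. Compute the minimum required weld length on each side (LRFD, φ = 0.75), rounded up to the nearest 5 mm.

L = 155 mm on each side

Throat t_e = 0.707 × 16 = 11.31 mm.
φr_n = 0.75 × 0.6 × 480 × 11.31 × 10⁻³ = 2.443 kN/mm.
L_req = P_u / φr_n = 742 / 2.443 = 303.7 mm total.
Per side: 303.7 / 2 = 151.8 mm.
Round up → use L = 155 mm on each side.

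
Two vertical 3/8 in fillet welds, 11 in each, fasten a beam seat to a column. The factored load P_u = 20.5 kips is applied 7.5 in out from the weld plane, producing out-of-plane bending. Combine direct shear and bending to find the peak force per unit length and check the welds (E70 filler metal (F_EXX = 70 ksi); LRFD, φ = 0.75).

f_max ≈ 3.92 kip/in; adequate

L_w = 2 × 11 = 22 in; section modulus (unit throat) S = 2 × L²/6 = 40.33 in².
Direct shear f_v = P/L_w = 20.5/22 = 0.9318 kip/in.
Moment M = P × e = 20.5 × 7.5 = 153.75 kip·in; bending f_b = M/S = 3.812 kip/in.
f_max = √(f_v² + f_b²) = √(0.9318² + 3.812²) = 3.924 kip/in.
φr_n = 0.75 × 0.6 × 70 × (0.707 × 0.375) = 8.351 kip/in → adequate.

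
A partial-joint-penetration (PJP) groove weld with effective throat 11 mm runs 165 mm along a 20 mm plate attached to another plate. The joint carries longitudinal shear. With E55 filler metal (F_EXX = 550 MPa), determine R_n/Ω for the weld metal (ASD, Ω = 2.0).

R_n/Ω ≈ 299 kN

Effective throat (given) t_e = 11 mm.
A_we = 11 × 165 = 1815 mm².
F_nw = 0.6 F_EXX = 330 MPa.
R_n/Ω = (330 × 1815) / 2.0 × 10⁻³ = 299.5 kN.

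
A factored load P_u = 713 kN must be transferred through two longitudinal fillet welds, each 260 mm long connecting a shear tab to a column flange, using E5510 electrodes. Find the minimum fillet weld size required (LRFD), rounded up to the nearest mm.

w = 8 mm

E55XX → F_EXX = 550 MPa.
Total weld length L = 520 mm.
Required throat t_e = P_u / (φ × 0.6 F_EXX × L) = 713 / (0.75 × 0.6 × 550 × 520 × 10⁻³) = 5.54 mm.
Required leg w = t_e / 0.707 = 7.836 mm → use 8 mm.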